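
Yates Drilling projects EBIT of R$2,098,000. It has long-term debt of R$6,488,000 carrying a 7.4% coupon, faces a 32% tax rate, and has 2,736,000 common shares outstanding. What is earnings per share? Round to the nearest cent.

Interest = R$480,112.00, so EBT = R$2,098,000 − R$480,112.00 = R$1,617,888.00.
Net income = R$1,617,888.00 × (1 − 0.32) = R$1,100,163.84.
Per share: R$1,100,163.84 / 2,736,000 shares = R$0.40.

R$0.40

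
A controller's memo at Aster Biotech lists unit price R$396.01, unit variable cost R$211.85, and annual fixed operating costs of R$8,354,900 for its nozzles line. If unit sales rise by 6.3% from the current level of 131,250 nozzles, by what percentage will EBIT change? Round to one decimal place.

Contribution at this volume is 131,250 × R$184.16 = R$24,171,000.00.
Operating income = contribution − fixed costs = R$24,171,000.00 − R$8,354,900 = R$15,816,100.00.
DOL = contribution ÷ EBIT = R$24,171,000.00 ÷ R$15,816,100.00 = 1.5283.
%ΔEBIT = DOL × %ΔSales = 1.5283 × +6.3% = +9.6%.

+9.6%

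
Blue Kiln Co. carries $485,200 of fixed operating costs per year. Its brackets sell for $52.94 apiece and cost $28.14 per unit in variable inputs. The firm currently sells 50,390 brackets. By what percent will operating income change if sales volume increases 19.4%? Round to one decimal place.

+31.7%

Contribution at this volume is 50,390 × $24.80 = $1,249,672.00.
Subtracting fixed costs: EBIT = $1,249,672.00 − $485,200 = $764,472.00.
DOL = contribution ÷ EBIT = $1,249,672.00 ÷ $764,472.00 = 1.6347.
Operating income changes by 1.6347 × +19.4% = +31.7%.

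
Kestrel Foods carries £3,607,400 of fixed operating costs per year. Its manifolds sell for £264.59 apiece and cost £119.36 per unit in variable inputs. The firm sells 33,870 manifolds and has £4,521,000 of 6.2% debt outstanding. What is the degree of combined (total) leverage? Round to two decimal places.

Contribution at this volume is 33,870 × £145.23 = £4,918,940.10.
EBIT = £4,918,940.10 − £3,607,400 = £1,311,540.10. Interest = £280,302.00, so EBIT − I = £1,031,238.10.
Degree of total leverage = total CM / (EBIT − interest) = £4,918,940.10 / £1,031,238.10 = 4.7699.

4.77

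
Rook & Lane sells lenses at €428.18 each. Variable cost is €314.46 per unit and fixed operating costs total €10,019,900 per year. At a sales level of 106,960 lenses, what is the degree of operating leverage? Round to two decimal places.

5.67

Total contribution margin = 106,960 × €113.72 = €12,163,491.20.
Operating income = contribution − fixed costs = €12,163,491.20 − €10,019,900 = €2,143,591.20.
Degree of operating leverage = €12,163,491.20 / €2,143,591.20 = 5.6744.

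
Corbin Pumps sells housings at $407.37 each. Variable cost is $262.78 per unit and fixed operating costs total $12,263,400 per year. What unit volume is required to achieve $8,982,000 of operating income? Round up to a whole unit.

146,936 housings

Unit CM = price − variable cost = $407.37 − $262.78 = $144.59.
Need Q such that Q × $144.59 − $12,263,400 = $8,982,000, i.e. Q = $21,245,400 / $144.59 = 146,935.47 → 146,936.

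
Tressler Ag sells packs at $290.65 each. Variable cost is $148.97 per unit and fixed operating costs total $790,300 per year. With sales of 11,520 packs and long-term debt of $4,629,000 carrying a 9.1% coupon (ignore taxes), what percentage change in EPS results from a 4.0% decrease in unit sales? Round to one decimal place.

-15.5%

Contribution at this volume is 11,520 × $141.68 = $1,632,153.60.
EBIT = $1,632,153.60 − $790,300 = $841,853.60.
After interest of $421,239.00, pre-tax earnings = $420,614.60.
Degree of combined leverage = contribution ÷ (EBIT − I) = $1,632,153.60 ÷ $420,614.60 = 3.8804.
%ΔEPS = DCL × %ΔSales = 3.8804 × -4.0% = -15.5%.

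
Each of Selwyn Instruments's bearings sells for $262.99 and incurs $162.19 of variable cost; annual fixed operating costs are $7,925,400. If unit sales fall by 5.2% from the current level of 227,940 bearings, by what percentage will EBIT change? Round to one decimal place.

-7.9%

Contribution at this volume is 227,940 × $100.80 = $22,976,352.00.
Operating income = contribution − fixed costs = $22,976,352.00 − $7,925,400 = $15,050,952.00.
Degree of operating leverage = $22,976,352.00 / $15,050,952.00 = 1.5266.
Operating income changes by 1.5266 × -5.2% = -7.9%.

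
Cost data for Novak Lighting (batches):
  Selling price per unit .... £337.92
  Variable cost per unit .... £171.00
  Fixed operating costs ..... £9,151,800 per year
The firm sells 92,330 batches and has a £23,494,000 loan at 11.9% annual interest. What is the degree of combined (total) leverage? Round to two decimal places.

4.45

At 92,330 units, contribution = 92,330 × £166.92 = £15,411,723.60.
EBIT = £15,411,723.60 − £9,151,800 = £6,259,923.60. Interest = £2,795,786.00.
DOL = £15,411,723.60 ÷ £6,259,923.60 = 2.4620; DFL = £6,259,923.60 ÷ £3,464,137.60 = 1.8071.
DCL = DOL × DFL = 2.4620 × 1.8071 = 4.4491.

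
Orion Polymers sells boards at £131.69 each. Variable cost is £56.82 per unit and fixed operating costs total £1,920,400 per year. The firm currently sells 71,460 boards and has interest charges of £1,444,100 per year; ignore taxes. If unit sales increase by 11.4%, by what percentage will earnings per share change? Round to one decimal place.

+30.7%

Contribution at this volume is 71,460 × £74.87 = £5,350,210.20.
Subtracting fixed costs: EBIT = £5,350,210.20 − £1,920,400 = £3,429,810.20.
After interest of £1,444,100.00, pre-tax earnings = £1,985,710.20.
DCL = total CM / (EBIT − I) = £5,350,210.20 / £1,985,710.20 = 2.6944.
%ΔEPS = DCL × %ΔSales = 2.6944 × +11.4% = +30.7%.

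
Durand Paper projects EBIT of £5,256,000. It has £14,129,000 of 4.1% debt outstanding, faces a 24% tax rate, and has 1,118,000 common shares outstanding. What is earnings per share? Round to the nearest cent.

Interest = £579,289.00, so EBT = £5,256,000 − £579,289.00 = £4,676,711.00.
After tax at 24%: net income = £4,676,711.00 × 0.76 = £3,554,300.36.
EPS = £3,554,300.36 ÷ 1,118,000 = £3.18.

£3.18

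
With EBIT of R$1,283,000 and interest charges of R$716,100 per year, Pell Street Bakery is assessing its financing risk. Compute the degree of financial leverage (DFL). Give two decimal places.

2.26

Annual interest charges come to R$716,100.00.
Degree of financial leverage = EBIT / (EBIT − interest) = R$1,283,000 / R$566,900.00 = 2.2632.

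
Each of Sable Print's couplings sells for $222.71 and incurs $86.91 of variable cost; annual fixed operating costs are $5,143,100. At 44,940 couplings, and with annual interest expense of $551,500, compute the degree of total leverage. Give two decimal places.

Total contribution margin = 44,940 × $135.80 = $6,102,852.00.
Subtracting fixed costs: EBIT = $6,102,852.00 − $5,143,100 = $959,752.00. Interest = $551,500.00.
DOL = $6,102,852.00 ÷ $959,752.00 = 6.3588; DFL = $959,752.00 ÷ $408,252.00 = 2.3509.
Combined leverage = 6.3588 × 2.3509 = 14.9489.

14.95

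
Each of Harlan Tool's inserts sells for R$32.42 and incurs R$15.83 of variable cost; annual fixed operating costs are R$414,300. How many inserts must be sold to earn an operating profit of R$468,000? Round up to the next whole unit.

53,183 inserts

Unit CM = price − variable cost = R$32.42 − R$15.83 = R$16.59.
Units = (FC + target) / CM = (R$414,300 + R$468,000) / R$16.59 = 53,182.64, so 53,183 inserts.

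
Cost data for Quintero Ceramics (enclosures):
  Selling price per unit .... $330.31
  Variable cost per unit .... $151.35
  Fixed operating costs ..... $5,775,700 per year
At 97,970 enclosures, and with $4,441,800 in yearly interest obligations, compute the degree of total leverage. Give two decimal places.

Contribution at this volume is 97,970 × $178.96 = $17,532,711.20.
EBIT = $17,532,711.20 − $5,775,700 = $11,757,011.20. Interest = $4,441,800.00.
DOL = $17,532,711.20 ÷ $11,757,011.20 = 1.4913; DFL = $11,757,011.20 ÷ $7,315,211.20 = 1.6072.
Combined leverage = 1.4913 × 1.6072 = 2.3968.

2.40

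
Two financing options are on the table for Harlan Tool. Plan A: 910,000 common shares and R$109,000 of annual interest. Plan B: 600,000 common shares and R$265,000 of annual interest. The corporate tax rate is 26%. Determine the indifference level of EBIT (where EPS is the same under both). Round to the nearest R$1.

R$566,935

Set EPS_A = EPS_B: (EBIT − R$109,000)(1 − 0.26) ÷ 910,000 = (EBIT − R$265,000)(1 − 0.26) ÷ 600,000.
The (1 − t) factor cancels: (EBIT − 109,000) × 600,000 = (EBIT − 265,000) × 910,000.
EBIT × (910,000 − 600,000) = 265,000 × 910,000 − 109,000 × 600,000 = 175,750,000,000, so EBIT = 175,750,000,000 ÷ 310,000 = 566,935.48.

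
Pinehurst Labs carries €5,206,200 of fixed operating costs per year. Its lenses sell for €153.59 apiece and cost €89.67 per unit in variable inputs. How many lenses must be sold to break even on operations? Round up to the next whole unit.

Unit CM = price − variable cost = €153.59 − €89.67 = €63.92.
Units to break even: €5,206,200 ÷ €63.92 = 81,448.69, rounded up to 81,449.

81,449 lenses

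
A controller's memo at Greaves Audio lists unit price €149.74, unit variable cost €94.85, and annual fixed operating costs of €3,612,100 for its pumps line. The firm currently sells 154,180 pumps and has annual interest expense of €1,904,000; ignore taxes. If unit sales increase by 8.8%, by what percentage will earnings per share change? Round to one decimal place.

Total contribution margin = 154,180 × €54.89 = €8,462,940.20.
Operating income = contribution − fixed costs = €8,462,940.20 − €3,612,100 = €4,850,840.20.
After interest of €1,904,000.00, pre-tax earnings = €2,946,840.20.
Degree of combined leverage = contribution ÷ (EBIT − I) = €8,462,940.20 ÷ €2,946,840.20 = 2.8719.
EPS therefore changes by 2.8719 × (+8.8%) = +25.3%.

+25.3%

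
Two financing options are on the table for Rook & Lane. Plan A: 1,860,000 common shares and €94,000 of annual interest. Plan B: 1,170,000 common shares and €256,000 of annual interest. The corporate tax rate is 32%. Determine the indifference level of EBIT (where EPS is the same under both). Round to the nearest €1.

€530,696

At indifference, (EBIT − 94,000)(1 − t)/1,860,000 = (EBIT − 256,000)(1 − t)/1,170,000.
Cancelling (1 − t) and cross-multiplying: 1,170,000·(EBIT − 94,000) = 1,860,000·(EBIT − 256,000).
EBIT × (1,860,000 − 1,170,000) = 256,000 × 1,860,000 − 94,000 × 1,170,000 = 366,180,000,000, so EBIT = 366,180,000,000 ÷ 690,000 = 530,695.65.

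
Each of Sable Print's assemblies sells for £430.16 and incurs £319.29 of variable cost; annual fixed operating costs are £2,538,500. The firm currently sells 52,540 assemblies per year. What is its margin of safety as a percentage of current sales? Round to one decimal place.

Each unit contributes £430.16 − £319.29 = £110.87. Break-even units = £2,538,500 ÷ £110.87 = 22,896.18; break-even revenue = 22,896.18 × £430.16 = £9,849,022.82.
Current sales = 52,540 × £430.16 = £22,600,606.40.
Margin of safety = (£22,600,606.40 − £9,849,022.82) ÷ £22,600,606.40 = 56.4%.

56.4%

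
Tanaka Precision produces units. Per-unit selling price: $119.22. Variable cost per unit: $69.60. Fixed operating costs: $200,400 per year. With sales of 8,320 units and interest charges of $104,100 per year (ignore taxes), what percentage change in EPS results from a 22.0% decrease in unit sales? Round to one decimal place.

-83.8%

Total contribution margin = 8,320 × $49.62 = $412,838.40.
EBIT = $412,838.40 − $200,400 = $212,438.40.
Interest = $104,100.00, so EBIT − I = $108,338.40.
DCL = total CM / (EBIT − I) = $412,838.40 / $108,338.40 = 3.8106.
%ΔEPS = DCL × %ΔSales = 3.8106 × -22.0% = -83.8%.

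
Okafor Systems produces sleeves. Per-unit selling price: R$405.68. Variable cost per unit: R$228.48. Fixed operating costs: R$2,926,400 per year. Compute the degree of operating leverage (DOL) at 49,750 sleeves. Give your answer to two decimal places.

1.50

At 49,750 units, contribution = 49,750 × R$177.20 = R$8,815,700.00.
Operating income = contribution − fixed costs = R$8,815,700.00 − R$2,926,400 = R$5,889,300.00.
So DOL = total CM / EBIT = R$8,815,700.00 / R$5,889,300.00 = 1.4969.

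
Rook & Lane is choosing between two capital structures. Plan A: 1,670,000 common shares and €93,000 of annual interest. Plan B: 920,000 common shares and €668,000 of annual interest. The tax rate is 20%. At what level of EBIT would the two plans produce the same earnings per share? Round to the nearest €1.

Set EPS_A = EPS_B: (EBIT − €93,000)(1 − 0.20) ÷ 1,670,000 = (EBIT − €668,000)(1 − 0.20) ÷ 920,000.
The (1 − t) factor cancels: (EBIT − 93,000) × 920,000 = (EBIT − 668,000) × 1,670,000.
Solving, EBIT = (668,000·1,670,000 − 93,000·920,000) / (1,670,000 − 920,000) = 1,030,000,000,000 / 750,000 = 1,373,333.33.

€1,373,333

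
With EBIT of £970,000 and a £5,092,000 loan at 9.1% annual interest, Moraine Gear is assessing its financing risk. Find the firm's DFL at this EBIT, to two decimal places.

1.91

Annual interest charges come to £463,372.00.
DFL = EBIT ÷ (EBIT − I) = £970,000 ÷ (£970,000 − £463,372.00) = £970,000 ÷ £506,628.00 = 1.9146.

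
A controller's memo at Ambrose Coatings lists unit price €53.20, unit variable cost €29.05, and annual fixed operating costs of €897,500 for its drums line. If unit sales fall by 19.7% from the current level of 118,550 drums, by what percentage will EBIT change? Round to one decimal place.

Contribution at this volume is 118,550 × €24.15 = €2,862,982.50.
EBIT = €2,862,982.50 − €897,500 = €1,965,482.50.
Degree of operating leverage = €2,862,982.50 / €1,965,482.50 = 1.4566.
Operating income changes by 1.4566 × -19.7% = -28.7%.

-28.7%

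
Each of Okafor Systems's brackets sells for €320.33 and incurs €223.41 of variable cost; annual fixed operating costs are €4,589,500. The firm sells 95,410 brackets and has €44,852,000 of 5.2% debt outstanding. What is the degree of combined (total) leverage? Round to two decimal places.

3.98

Contribution at this volume is 95,410 × €96.92 = €9,247,137.20.
Operating income = contribution − fixed costs = €9,247,137.20 − €4,589,500 = €4,657,637.20. Interest = €2,332,304.00.
DOL = €9,247,137.20 ÷ €4,657,637.20 = 1.9854; DFL = €4,657,637.20 ÷ €2,325,333.20 = 2.0030.
Combined leverage = 1.9854 × 2.0030 = 3.9768.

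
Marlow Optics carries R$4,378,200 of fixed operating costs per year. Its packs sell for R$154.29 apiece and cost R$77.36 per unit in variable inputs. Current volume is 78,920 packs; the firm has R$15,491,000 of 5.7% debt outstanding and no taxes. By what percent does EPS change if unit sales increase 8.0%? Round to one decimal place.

Total contribution margin = 78,920 × R$76.93 = R$6,071,315.60.
EBIT = R$6,071,315.60 − R$4,378,200 = R$1,693,115.60.
Interest = R$882,987.00, so EBIT − I = R$810,128.60.
Degree of combined leverage = contribution ÷ (EBIT − I) = R$6,071,315.60 ÷ R$810,128.60 = 7.4943.
EPS therefore changes by 7.4943 × (+8.0%) = +60.0%.

+60.0%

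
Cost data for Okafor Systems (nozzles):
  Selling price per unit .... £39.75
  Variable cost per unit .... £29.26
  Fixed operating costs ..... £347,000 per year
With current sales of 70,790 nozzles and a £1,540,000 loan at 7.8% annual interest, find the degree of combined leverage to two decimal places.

2.70

Contribution at this volume is 70,790 × £10.49 = £742,587.10.
Subtracting fixed costs: EBIT = £742,587.10 − £347,000 = £395,587.10. Interest = £120,120.00.
DOL = £742,587.10 ÷ £395,587.10 = 1.8772; DFL = £395,587.10 ÷ £275,467.10 = 1.4361.
Combined leverage = 1.8772 × 1.4361 = 2.6958.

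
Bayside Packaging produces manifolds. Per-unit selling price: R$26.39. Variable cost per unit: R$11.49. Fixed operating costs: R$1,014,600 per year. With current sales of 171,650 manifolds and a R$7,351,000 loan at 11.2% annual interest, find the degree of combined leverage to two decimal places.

3.55

Total contribution margin = 171,650 × R$14.90 = R$2,557,585.00.
EBIT = R$2,557,585.00 − R$1,014,600 = R$1,542,985.00. Interest = R$823,312.00.
DOL = R$2,557,585.00 ÷ R$1,542,985.00 = 1.6576; DFL = R$1,542,985.00 ÷ R$719,673.00 = 2.1440.
DCL = DOL × DFL = 1.6576 × 2.1440 = 3.5539.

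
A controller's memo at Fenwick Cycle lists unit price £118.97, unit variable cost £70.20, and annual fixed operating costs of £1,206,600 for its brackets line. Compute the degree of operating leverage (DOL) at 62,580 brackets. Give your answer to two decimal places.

Contribution at this volume is 62,580 × £48.77 = £3,052,026.60.
Subtracting fixed costs: EBIT = £3,052,026.60 − £1,206,600 = £1,845,426.60.
Degree of operating leverage = £3,052,026.60 / £1,845,426.60 = 1.6538.

1.65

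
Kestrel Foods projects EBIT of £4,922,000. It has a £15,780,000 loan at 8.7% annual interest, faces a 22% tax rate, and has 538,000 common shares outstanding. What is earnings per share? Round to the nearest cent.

Pre-tax income = £4,922,000 − £1,372,860.00 = £3,549,140.00.
Net income = £3,549,140.00 × (1 − 0.22) = £2,768,329.20.
Per share: £2,768,329.20 / 538,000 shares = £5.15.

£5.15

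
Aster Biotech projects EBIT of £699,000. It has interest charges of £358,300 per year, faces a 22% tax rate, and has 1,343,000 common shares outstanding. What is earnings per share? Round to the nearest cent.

Pre-tax income = £699,000 − £358,300.00 = £340,700.00.
Net income = £340,700.00 × (1 − 0.22) = £265,746.00.
Per share: £265,746.00 / 1,343,000 shares = £0.20.

£0.20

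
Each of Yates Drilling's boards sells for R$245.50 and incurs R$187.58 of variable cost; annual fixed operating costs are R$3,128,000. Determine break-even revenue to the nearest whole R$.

R$13,258,356

CM per unit = R$245.50 − R$187.58 = R$57.92; CM ratio = R$57.92 / R$245.50 = 0.2359.
Break-even revenue = fixed costs × price ÷ CM = R$3,128,000 × R$245.50 ÷ R$57.92 = R$13,258,356.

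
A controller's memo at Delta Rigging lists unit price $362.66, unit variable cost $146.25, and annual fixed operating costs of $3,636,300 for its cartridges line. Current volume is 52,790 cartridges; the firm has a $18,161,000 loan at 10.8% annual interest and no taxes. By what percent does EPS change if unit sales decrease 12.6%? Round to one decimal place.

Total contribution margin = 52,790 × $216.41 = $11,424,283.90.
Operating income = contribution − fixed costs = $11,424,283.90 − $3,636,300 = $7,787,983.90.
Interest = $1,961,388.00, so EBIT − I = $5,826,595.90.
DCL = total CM / (EBIT − I) = $11,424,283.90 / $5,826,595.90 = 1.9607.
EPS therefore changes by 1.9607 × (-12.6%) = -24.7%.

-24.7%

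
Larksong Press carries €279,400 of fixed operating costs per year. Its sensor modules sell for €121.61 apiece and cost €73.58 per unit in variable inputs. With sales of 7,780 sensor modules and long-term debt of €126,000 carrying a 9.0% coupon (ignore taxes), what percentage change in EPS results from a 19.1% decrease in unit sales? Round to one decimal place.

-86.1%

At 7,780 units, contribution = 7,780 × €48.03 = €373,673.40.
EBIT = €373,673.40 − €279,400 = €94,273.40.
After interest of €11,340.00, pre-tax earnings = €82,933.40.
DCL = total CM / (EBIT − I) = €373,673.40 / €82,933.40 = 4.5057.
EPS therefore changes by 4.5057 × (-19.1%) = -86.1%.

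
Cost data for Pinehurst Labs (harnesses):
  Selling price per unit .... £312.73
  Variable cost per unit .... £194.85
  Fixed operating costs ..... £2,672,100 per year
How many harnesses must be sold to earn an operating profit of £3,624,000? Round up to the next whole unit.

53,412 harnesses

Contribution margin per unit = £312.73 − £194.85 = £117.88.
Units = (FC + target) / CM = (£2,672,100 + £3,624,000) / £117.88 = 53,411.10, so 53,412 harnesses.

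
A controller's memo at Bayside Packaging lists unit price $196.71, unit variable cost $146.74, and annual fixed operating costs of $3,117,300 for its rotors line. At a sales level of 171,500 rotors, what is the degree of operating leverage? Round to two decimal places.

Total contribution margin = 171,500 × $49.97 = $8,569,855.00.
Operating income = contribution − fixed costs = $8,569,855.00 − $3,117,300 = $5,452,555.00.
So DOL = total CM / EBIT = $8,569,855.00 / $5,452,555.00 = 1.5717.

1.57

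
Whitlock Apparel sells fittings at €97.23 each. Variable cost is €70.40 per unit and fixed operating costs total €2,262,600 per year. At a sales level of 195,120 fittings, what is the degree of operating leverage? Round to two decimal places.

1.76

At 195,120 units, contribution = 195,120 × €26.83 = €5,235,069.60.
Subtracting fixed costs: EBIT = €5,235,069.60 − €2,262,600 = €2,972,469.60.
Degree of operating leverage = €5,235,069.60 / €2,972,469.60 = 1.7612.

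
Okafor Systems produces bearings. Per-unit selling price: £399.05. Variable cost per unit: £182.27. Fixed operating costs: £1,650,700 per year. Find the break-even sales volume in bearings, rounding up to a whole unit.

Contribution margin per unit = £399.05 − £182.27 = £216.78.
Break-even volume = fixed costs ÷ CM per unit = £1,650,700 ÷ £216.78 = 7,614.63, so 7,615 bearings.

7,615 bearings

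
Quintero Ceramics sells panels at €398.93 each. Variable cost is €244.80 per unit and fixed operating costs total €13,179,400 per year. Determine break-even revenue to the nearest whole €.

Contribution margin per unit = €398.93 − €244.80 = €154.13, a CM ratio of €154.13 ÷ €398.93 = 0.3864.
Break-even sales = FC ÷ CM ratio = €13,179,400 × €398.93 / €154.13 = €34,111,841.

€34,111,841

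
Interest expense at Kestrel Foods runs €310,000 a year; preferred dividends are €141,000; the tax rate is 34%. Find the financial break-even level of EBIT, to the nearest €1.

€523,636

Preferred dividends are paid after tax, so their pre-tax equivalent is €141,000 ÷ (1 − 0.34) = €213,636.36.
Financial break-even EBIT = interest + D_p ÷ (1 − t) = €310,000 + €213,636.36 = €523,636.36.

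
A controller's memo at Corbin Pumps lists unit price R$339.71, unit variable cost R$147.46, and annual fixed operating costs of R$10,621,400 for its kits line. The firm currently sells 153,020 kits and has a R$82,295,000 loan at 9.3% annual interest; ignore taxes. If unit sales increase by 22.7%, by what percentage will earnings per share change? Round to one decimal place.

+59.9%

Contribution at this volume is 153,020 × R$192.25 = R$29,418,095.00.
EBIT = R$29,418,095.00 − R$10,621,400 = R$18,796,695.00.
After interest of R$7,653,435.00, pre-tax earnings = R$11,143,260.00.
DCL = total CM / (EBIT − I) = R$29,418,095.00 / R$11,143,260.00 = 2.6400.
%ΔEPS = DCL × %ΔSales = 2.6400 × +22.7% = +59.9%.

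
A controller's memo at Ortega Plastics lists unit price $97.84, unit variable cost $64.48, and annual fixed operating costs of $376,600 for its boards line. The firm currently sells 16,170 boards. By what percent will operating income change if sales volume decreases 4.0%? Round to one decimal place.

Contribution at this volume is 16,170 × $33.36 = $539,431.20.
Subtracting fixed costs: EBIT = $539,431.20 − $376,600 = $162,831.20.
Degree of operating leverage = $539,431.20 / $162,831.20 = 3.3128.
So EBIT moves 3.3128 × (-4.0%) = -13.3%.

-13.3%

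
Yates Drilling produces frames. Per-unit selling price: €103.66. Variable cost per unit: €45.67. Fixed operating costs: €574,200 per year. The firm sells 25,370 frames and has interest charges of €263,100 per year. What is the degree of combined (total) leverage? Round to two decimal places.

Contribution at this volume is 25,370 × €57.99 = €1,471,206.30.
Subtracting fixed costs: EBIT = €1,471,206.30 − €574,200 = €897,006.30. Interest = €263,100.00.
DOL = €1,471,206.30 ÷ €897,006.30 = 1.6401; DFL = €897,006.30 ÷ €633,906.30 = 1.4150.
Combined leverage = 1.6401 × 1.4150 = 2.3207.

2.32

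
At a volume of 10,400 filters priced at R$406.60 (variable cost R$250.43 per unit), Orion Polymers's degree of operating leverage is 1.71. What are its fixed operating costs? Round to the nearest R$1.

Contribution at this volume is 10,400 × R$156.17 = R$1,624,168.00.
DOL = contribution / EBIT, so EBIT = R$1,624,168.00 / 1.71 = R$949,805.85.
And FC = contribution − EBIT = R$1,624,168.00 − R$949,805.85 = R$674,362.

R$674,362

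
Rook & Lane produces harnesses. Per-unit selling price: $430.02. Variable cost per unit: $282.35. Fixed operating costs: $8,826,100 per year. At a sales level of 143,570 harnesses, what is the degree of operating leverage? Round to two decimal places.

1.71

Contribution at this volume is 143,570 × $147.67 = $21,200,981.90.
Subtracting fixed costs: EBIT = $21,200,981.90 − $8,826,100 = $12,374,881.90.
Degree of operating leverage = $21,200,981.90 / $12,374,881.90 = 1.7132.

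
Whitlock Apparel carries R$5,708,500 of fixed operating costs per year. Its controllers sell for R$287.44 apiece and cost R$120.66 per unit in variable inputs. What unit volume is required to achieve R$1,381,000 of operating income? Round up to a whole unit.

Unit CM = price − variable cost = R$287.44 − R$120.66 = R$166.78.
Units = (FC + target) / CM = (R$5,708,500 + R$1,381,000) / R$166.78 = 42,508.09, so 42,509 controllers.

42,509 controllers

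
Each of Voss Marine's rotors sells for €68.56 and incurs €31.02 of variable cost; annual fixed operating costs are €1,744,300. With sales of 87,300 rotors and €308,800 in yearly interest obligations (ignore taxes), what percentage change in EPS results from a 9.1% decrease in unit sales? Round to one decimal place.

-24.4%

At 87,300 units, contribution = 87,300 × €37.54 = €3,277,242.00.
Operating income = contribution − fixed costs = €3,277,242.00 − €1,744,300 = €1,532,942.00.
Interest = €308,800.00, so EBIT − I = €1,224,142.00.
DCL = total CM / (EBIT − I) = €3,277,242.00 / €1,224,142.00 = 2.6772.
%ΔEPS = DCL × %ΔSales = 2.6772 × -9.1% = -24.4%.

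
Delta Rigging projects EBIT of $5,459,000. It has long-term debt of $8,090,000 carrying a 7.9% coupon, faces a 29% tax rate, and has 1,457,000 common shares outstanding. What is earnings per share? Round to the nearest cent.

Pre-tax income = $5,459,000 − $639,110.00 = $4,819,890.00.
Net income = $4,819,890.00 × (1 − 0.29) = $3,422,121.90.
Per share: $3,422,121.90 / 1,457,000 shares = $2.35.

$2.35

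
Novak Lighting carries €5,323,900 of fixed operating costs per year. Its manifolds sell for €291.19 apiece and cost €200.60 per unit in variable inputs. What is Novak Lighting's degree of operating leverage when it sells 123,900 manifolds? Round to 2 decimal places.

Total contribution margin = 123,900 × €90.59 = €11,224,101.00.
Subtracting fixed costs: EBIT = €11,224,101.00 − €5,323,900 = €5,900,201.00.
DOL = contribution ÷ EBIT = €11,224,101.00 ÷ €5,900,201.00 = 1.9023.

1.90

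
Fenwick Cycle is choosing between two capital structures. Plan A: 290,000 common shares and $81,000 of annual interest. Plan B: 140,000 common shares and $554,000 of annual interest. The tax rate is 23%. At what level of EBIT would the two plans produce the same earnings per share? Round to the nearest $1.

$995,467

Set EPS_A = EPS_B: (EBIT − $81,000)(1 − 0.23) ÷ 290,000 = (EBIT − $554,000)(1 − 0.23) ÷ 140,000.
Cancelling (1 − t) and cross-multiplying: 140,000·(EBIT − 81,000) = 290,000·(EBIT − 554,000).
EBIT × (290,000 − 140,000) = 554,000 × 290,000 − 81,000 × 140,000 = 149,320,000,000, so EBIT = 149,320,000,000 ÷ 150,000 = 995,466.67.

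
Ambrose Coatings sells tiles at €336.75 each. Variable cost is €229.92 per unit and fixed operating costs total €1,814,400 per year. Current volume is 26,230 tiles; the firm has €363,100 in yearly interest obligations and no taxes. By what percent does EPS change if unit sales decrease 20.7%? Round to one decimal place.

At 26,230 units, contribution = 26,230 × €106.83 = €2,802,150.90.
EBIT = €2,802,150.90 − €1,814,400 = €987,750.90.
Interest = €363,100.00, so EBIT − I = €624,650.90.
Degree of combined leverage = contribution ÷ (EBIT − I) = €2,802,150.90 ÷ €624,650.90 = 4.4859.
%ΔEPS = DCL × %ΔSales = 4.4859 × -20.7% = -92.9%.

-92.9%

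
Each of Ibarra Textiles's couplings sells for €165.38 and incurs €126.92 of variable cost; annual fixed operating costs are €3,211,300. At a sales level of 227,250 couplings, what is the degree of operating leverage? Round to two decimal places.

At 227,250 units, contribution = 227,250 × €38.46 = €8,740,035.00.
Subtracting fixed costs: EBIT = €8,740,035.00 − €3,211,300 = €5,528,735.00.
So DOL = total CM / EBIT = €8,740,035.00 / €5,528,735.00 = 1.5808.

1.58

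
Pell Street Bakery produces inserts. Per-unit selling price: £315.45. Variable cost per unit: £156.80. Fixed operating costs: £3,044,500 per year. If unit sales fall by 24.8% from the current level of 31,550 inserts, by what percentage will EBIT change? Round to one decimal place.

Contribution at this volume is 31,550 × £158.65 = £5,005,407.50.
Subtracting fixed costs: EBIT = £5,005,407.50 − £3,044,500 = £1,960,907.50.
Degree of operating leverage = £5,005,407.50 / £1,960,907.50 = 2.5526.
%ΔEBIT = DOL × %ΔSales = 2.5526 × -24.8% = -63.3%.

-63.3%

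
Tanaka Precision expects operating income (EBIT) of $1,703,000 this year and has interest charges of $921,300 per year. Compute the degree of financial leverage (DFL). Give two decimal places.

Annual interest charges come to $921,300.00.
DFL = EBIT ÷ (EBIT − I) = $1,703,000 ÷ ($1,703,000 − $921,300.00) = $1,703,000 ÷ $781,700.00 = 2.1786.

2.18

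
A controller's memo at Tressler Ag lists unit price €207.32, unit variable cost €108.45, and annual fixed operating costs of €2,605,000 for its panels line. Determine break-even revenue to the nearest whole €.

€5,462,411

CM per unit = €207.32 − €108.45 = €98.87; CM ratio = €98.87 / €207.32 = 0.4769.
Break-even sales = FC ÷ CM ratio = €2,605,000 × €207.32 / €98.87 = €5,462,411.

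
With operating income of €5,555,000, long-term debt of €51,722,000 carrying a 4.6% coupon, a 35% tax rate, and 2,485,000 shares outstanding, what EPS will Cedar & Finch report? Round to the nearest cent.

€0.83

Pre-tax income = €5,555,000 − €2,379,212.00 = €3,175,788.00.
Net income = €3,175,788.00 × (1 − 0.35) = €2,064,262.20.
EPS = €2,064,262.20 ÷ 2,485,000 = €0.83.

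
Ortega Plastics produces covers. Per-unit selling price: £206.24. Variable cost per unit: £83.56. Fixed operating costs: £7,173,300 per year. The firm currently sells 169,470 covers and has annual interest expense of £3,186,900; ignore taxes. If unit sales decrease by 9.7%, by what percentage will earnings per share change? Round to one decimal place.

-19.3%

Total contribution margin = 169,470 × £122.68 = £20,790,579.60.
EBIT = £20,790,579.60 − £7,173,300 = £13,617,279.60.
Interest = £3,186,900.00, so EBIT − I = £10,430,379.60.
DCL = total CM / (EBIT − I) = £20,790,579.60 / £10,430,379.60 = 1.9933.
%ΔEPS = DCL × %ΔSales = 1.9933 × -9.7% = -19.3%.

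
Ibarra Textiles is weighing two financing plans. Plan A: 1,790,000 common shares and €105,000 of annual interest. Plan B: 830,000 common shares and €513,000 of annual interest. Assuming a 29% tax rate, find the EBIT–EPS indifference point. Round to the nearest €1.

Set EPS_A = EPS_B: (EBIT − €105,000)(1 − 0.29) ÷ 1,790,000 = (EBIT − €513,000)(1 − 0.29) ÷ 830,000.
The (1 − t) factor cancels: (EBIT − 105,000) × 830,000 = (EBIT − 513,000) × 1,790,000.
EBIT × (1,790,000 − 830,000) = 513,000 × 1,790,000 − 105,000 × 830,000 = 831,120,000,000, so EBIT = 831,120,000,000 ÷ 960,000 = 865,750.00.

€865,750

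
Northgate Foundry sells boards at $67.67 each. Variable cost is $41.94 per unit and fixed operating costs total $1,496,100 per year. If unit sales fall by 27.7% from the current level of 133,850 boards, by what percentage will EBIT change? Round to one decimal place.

-49.0%

Contribution at this volume is 133,850 × $25.73 = $3,443,960.50.
Subtracting fixed costs: EBIT = $3,443,960.50 − $1,496,100 = $1,947,860.50.
DOL = contribution ÷ EBIT = $3,443,960.50 ÷ $1,947,860.50 = 1.7681.
Operating income changes by 1.7681 × -27.7% = -49.0%.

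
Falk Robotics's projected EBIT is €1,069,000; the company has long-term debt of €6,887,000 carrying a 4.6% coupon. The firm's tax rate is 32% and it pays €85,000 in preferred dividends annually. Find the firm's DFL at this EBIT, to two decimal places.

Interest = €316,802.00.
Pre-tax preferred-dividend burden = €85,000 ÷ (1 − 0.32) = €125,000.00.
DFL = EBIT ÷ [EBIT − I − D_p/(1−t)] = €1,069,000 ÷ [€1,069,000 − €316,802.00 − €125,000.00] = €1,069,000 ÷ €627,198.00 = 1.7044.

1.70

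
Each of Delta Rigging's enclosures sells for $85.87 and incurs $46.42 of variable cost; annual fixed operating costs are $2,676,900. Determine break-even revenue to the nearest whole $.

$5,826,753

CM per unit = $85.87 − $46.42 = $39.45; CM ratio = $39.45 / $85.87 = 0.4594.
Break-even revenue = fixed costs × price ÷ CM = $2,676,900 × $85.87 ÷ $39.45 = $5,826,753.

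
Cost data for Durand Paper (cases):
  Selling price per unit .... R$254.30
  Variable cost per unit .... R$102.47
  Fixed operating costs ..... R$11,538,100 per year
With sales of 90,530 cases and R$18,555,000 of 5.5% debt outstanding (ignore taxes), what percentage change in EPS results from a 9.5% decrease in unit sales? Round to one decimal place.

Contribution at this volume is 90,530 × R$151.83 = R$13,745,169.90.
Operating income = contribution − fixed costs = R$13,745,169.90 − R$11,538,100 = R$2,207,069.90.
After interest of R$1,020,525.00, pre-tax earnings = R$1,186,544.90.
DCL = total CM / (EBIT − I) = R$13,745,169.90 / R$1,186,544.90 = 11.5842.
EPS therefore changes by 11.5842 × (-9.5%) = -110.0%.

-110.0%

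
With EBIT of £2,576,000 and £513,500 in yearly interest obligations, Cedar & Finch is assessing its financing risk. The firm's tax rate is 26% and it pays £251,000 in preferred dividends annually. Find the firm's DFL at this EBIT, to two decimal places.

1.49

Annual interest charges come to £513,500.00.
Pre-tax preferred-dividend burden = £251,000 ÷ (1 − 0.26) = £339,189.19.
DFL = EBIT ÷ [EBIT − I − D_p/(1−t)] = £2,576,000 ÷ [£2,576,000 − £513,500.00 − £339,189.19] = £2,576,000 ÷ £1,723,310.81 = 1.4948.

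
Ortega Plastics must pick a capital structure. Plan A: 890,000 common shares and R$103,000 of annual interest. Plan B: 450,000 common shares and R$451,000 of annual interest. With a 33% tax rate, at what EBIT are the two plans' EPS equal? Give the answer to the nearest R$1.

R$806,909

At indifference, (EBIT − 103,000)(1 − t)/890,000 = (EBIT − 451,000)(1 − t)/450,000.
Cancelling (1 − t) and cross-multiplying: 450,000·(EBIT − 103,000) = 890,000·(EBIT − 451,000).
EBIT × (890,000 − 450,000) = 451,000 × 890,000 − 103,000 × 450,000 = 355,040,000,000, so EBIT = 355,040,000,000 ÷ 440,000 = 806,909.09.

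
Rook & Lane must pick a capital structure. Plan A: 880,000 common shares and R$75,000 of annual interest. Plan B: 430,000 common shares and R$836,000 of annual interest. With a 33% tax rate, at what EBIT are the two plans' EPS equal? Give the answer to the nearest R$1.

R$1,563,178

At indifference, (EBIT − 75,000)(1 − t)/880,000 = (EBIT − 836,000)(1 − t)/430,000.
The (1 − t) factor cancels: (EBIT − 75,000) × 430,000 = (EBIT − 836,000) × 880,000.
EBIT × (880,000 − 430,000) = 836,000 × 880,000 − 75,000 × 430,000 = 703,430,000,000, so EBIT = 703,430,000,000 ÷ 450,000 = 1,563,177.78.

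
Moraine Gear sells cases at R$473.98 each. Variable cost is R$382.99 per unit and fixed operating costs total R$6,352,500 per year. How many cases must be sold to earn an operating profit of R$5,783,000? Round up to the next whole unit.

133,372 cases

Each unit contributes R$473.98 − R$382.99 = R$90.99.
Need Q such that Q × R$90.99 − R$6,352,500 = R$5,783,000, i.e. Q = R$12,135,500 / R$90.99 = 133,371.80 → 133,372.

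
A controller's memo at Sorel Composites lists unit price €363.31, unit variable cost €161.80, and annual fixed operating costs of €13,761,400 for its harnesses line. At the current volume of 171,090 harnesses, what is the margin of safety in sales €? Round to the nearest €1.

Unit CM = price − variable cost = €363.31 − €161.80 = €201.51. Break-even units = €13,761,400 ÷ €201.51 = 68,291.40; break-even revenue = 68,291.40 × €363.31 = €24,810,948.51.
Actual sales revenue = 171,090 × €363.31 = €62,158,707.90.
Margin of safety = €62,158,707.90 − €24,810,948.51 = €37,347,759.

€37,347,759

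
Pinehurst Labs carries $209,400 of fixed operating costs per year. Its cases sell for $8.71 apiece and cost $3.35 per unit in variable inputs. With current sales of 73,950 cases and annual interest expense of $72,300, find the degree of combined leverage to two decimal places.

3.46

Total contribution margin = 73,950 × $5.36 = $396,372.00.
EBIT = $396,372.00 − $209,400 = $186,972.00. Interest = $72,300.00, so EBIT − I = $114,672.00.
Degree of total leverage = total CM / (EBIT − interest) = $396,372.00 / $114,672.00 = 3.4566.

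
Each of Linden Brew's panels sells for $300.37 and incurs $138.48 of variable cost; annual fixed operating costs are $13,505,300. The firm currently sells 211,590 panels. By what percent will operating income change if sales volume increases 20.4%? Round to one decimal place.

+33.7%

At 211,590 units, contribution = 211,590 × $161.89 = $34,254,305.10.
Operating income = contribution − fixed costs = $34,254,305.10 − $13,505,300 = $20,749,005.10.
Degree of operating leverage = $34,254,305.10 / $20,749,005.10 = 1.6509.
%ΔEBIT = DOL × %ΔSales = 1.6509 × +20.4% = +33.7%.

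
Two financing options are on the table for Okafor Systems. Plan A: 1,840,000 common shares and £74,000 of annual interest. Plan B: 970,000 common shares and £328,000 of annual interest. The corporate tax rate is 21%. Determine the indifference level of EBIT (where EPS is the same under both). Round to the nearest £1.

Set EPS_A = EPS_B: (EBIT − £74,000)(1 − 0.21) ÷ 1,840,000 = (EBIT − £328,000)(1 − 0.21) ÷ 970,000.
The (1 − t) factor cancels: (EBIT − 74,000) × 970,000 = (EBIT − 328,000) × 1,840,000.
EBIT × (1,840,000 − 970,000) = 328,000 × 1,840,000 − 74,000 × 970,000 = 531,740,000,000, so EBIT = 531,740,000,000 ÷ 870,000 = 611,195.40.

£611,195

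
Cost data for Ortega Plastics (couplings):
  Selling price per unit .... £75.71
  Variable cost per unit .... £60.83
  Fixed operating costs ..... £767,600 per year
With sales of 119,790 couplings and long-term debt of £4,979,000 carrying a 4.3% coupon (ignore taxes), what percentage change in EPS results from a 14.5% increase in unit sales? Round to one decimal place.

At 119,790 units, contribution = 119,790 × £14.88 = £1,782,475.20.
Operating income = contribution − fixed costs = £1,782,475.20 − £767,600 = £1,014,875.20.
After interest of £214,097.00, pre-tax earnings = £800,778.20.
Degree of combined leverage = contribution ÷ (EBIT − I) = £1,782,475.20 ÷ £800,778.20 = 2.2259.
%ΔEPS = DCL × %ΔSales = 2.2259 × +14.5% = +32.3%.

+32.3%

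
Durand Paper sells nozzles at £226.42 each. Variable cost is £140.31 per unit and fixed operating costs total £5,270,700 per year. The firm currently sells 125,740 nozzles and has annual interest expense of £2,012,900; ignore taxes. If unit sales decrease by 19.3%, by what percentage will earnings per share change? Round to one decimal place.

-59.0%

Contribution at this volume is 125,740 × £86.11 = £10,827,471.40.
EBIT = £10,827,471.40 − £5,270,700 = £5,556,771.40.
Interest = £2,012,900.00, so EBIT − I = £3,543,871.40.
DCL = total CM / (EBIT − I) = £10,827,471.40 / £3,543,871.40 = 3.0553.
%ΔEPS = DCL × %ΔSales = 3.0553 × -19.3% = -59.0%.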